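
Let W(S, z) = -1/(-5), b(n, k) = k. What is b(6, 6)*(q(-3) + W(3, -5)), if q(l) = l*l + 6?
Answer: 456/5 ≈ 91.200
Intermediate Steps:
q(l) = 6 + l² (q(l) = l² + 6 = 6 + l²)
W(S, z) = ⅕ (W(S, z) = -1*(-⅕) = ⅕)
b(6, 6)*(q(-3) + W(3, -5)) = 6*((6 + (-3)²) + ⅕) = 6*((6 + 9) + ⅕) = 6*(15 + ⅕) = 6*(76/5) = 456/5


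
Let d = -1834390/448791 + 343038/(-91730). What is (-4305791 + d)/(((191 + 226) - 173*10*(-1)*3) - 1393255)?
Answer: 1384839039316171/446297934579630 ≈ 3.1029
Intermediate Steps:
d = -161110480879/20583799215 (d = -1834390*1/448791 + 343038*(-1/91730) = -1834390/448791 - 171519/45865 = -161110480879/20583799215 ≈ -7.8270)
(-4305791 + d)/(((191 + 226) - 173*10*(-1)*3) - 1393255) = (-4305791 - 161110480879/20583799215)/(((191 + 226) - 173*10*(-1)*3) - 1393255) = -88629698516234944/(20583799215*((417 - (-1730)*3) - 1393255)) = -88629698516234944/(20583799215*((417 - 173*(-30)) - 1393255)) = -88629698516234944/(20583799215*((417 + 5190) - 1393255)) = -88629698516234944/(20583799215*(5607 - 1393255)) = -88629698516234944/20583799215/(-1387648) = -88629698516234944/20583799215*(-1/1387648) = 1384839039316171/446297934579630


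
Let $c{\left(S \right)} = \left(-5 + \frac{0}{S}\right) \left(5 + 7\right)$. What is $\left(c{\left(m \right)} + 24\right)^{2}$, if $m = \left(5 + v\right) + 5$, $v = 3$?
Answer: $1296$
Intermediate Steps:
$m = 13$ ($m = \left(5 + 3\right) + 5 = 8 + 5 = 13$)
$c{\left(S \right)} = -60$ ($c{\left(S \right)} = \left(-5 + 0\right) 12 = \left(-5\right) 12 = -60$)
$\left(c{\left(m \right)} + 24\right)^{2} = \left(-60 + 24\right)^{2} = \left(-36\right)^{2} = 1296$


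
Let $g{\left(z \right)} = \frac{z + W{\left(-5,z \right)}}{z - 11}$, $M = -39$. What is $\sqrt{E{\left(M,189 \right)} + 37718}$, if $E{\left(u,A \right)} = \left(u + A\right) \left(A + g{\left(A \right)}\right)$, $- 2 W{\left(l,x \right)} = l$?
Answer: $\frac{\sqrt{2098411562}}{178} \approx 257.35$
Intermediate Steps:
$W{\left(l,x \right)} = - \frac{l}{2}$
$g{\left(z \right)} = \frac{\frac{5}{2} + z}{-11 + z}$ ($g{\left(z \right)} = \frac{z - - \frac{5}{2}}{z - 11} = \frac{z + \frac{5}{2}}{-11 + z} = \frac{\frac{5}{2} + z}{-11 + z}$)
$E{\left(u,A \right)} = \left(A + u\right) \left(A + \frac{\frac{5}{2} + A}{-11 + A}\right)$ ($E{\left(u,A \right)} = \left(u + A\right) \left(A + \frac{\frac{5}{2} + A}{-11 + A}\right) = \left(A + u\right) \left(A + \frac{\frac{5}{2} + A}{-11 + A}\right)$)
$\sqrt{E{\left(M,189 \right)} + 37718} = \sqrt{\frac{189 \left(5 + 2 \cdot 189\right) - 39 \left(5 + 2 \cdot 189\right) + 2 \cdot 189 \left(-11 + 189\right) \left(189 - 39\right)}{2 \left(-11 + 189\right)} + 37718} = \sqrt{\frac{189 \left(5 + 378\right) - 39 \left(5 + 378\right) + 2 \cdot 189 \cdot 178 \cdot 150}{2 \cdot 178} + 37718} = \sqrt{\frac{1}{2} \cdot \frac{1}{178} \left(189 \cdot 383 - 14937 + 10092600\right) + 37718} = \sqrt{\frac{1}{2} \cdot \frac{1}{178} \left(72387 - 14937 + 10092600\right) + 37718} = \sqrt{\frac{1}{2} \cdot \frac{1}{178} \cdot 10150050 + 37718} = \sqrt{\frac{5075025}{178} + 37718} = \sqrt{\frac{11788829}{178}} = \frac{\sqrt{2098411562}}{178}$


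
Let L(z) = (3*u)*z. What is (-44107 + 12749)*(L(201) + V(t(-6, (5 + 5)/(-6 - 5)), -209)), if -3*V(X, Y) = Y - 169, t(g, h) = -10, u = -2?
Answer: 33866640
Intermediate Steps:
V(X, Y) = 169/3 - Y/3 (V(X, Y) = -(Y - 169)/3 = -(-169 + Y)/3 = 169/3 - Y/3)
L(z) = -6*z (L(z) = (3*(-2))*z = -6*z)
(-44107 + 12749)*(L(201) + V(t(-6, (5 + 5)/(-6 - 5)), -209)) = (-44107 + 12749)*(-6*201 + (169/3 - ⅓*(-209))) = -31358*(-1206 + (169/3 + 209/3)) = -31358*(-1206 + 126) = -31358*(-1080) = 33866640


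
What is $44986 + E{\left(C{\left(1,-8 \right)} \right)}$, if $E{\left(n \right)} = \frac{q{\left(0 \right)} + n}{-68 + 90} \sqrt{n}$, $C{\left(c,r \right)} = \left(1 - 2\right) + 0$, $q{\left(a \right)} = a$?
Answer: $44986 - \frac{i}{22} \approx 44986.0 - 0.045455 i$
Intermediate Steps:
$C{\left(c,r \right)} = -1$ ($C{\left(c,r \right)} = -1 + 0 = -1$)
$E{\left(n \right)} = \frac{n^{\frac{3}{2}}}{22}$ ($E{\left(n \right)} = \frac{0 + n}{-68 + 90} \sqrt{n} = \frac{n}{22} \sqrt{n} = \frac{n^{\frac{3}{2}}}{22}$)
$44986 + E{\left(C{\left(1,-8 \right)} \right)} = 44986 + \frac{\left(-1\right)^{\frac{3}{2}}}{22} = 44986 + \frac{\left(-1\right) i}{22} = 44986 - \frac{i}{22}$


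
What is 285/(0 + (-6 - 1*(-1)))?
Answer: -57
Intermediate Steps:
285/(0 + (-6 - 1*(-1))) = 285/(0 + (-6 + 1)) = 285/(0 - 5) = 285/(-5) = -1/5*285 = -57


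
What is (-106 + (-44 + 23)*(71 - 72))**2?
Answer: 7225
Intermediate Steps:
(-106 + (-44 + 23)*(71 - 72))**2 = (-106 - 21*(-1))**2 = (-106 + 21)**2 = (-85)**2 = 7225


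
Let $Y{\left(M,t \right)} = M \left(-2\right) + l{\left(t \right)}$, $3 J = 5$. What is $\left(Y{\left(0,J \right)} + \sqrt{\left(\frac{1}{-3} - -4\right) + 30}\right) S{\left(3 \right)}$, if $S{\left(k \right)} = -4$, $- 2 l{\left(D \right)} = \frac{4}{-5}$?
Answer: $- \frac{8}{5} - \frac{4 \sqrt{303}}{3} \approx -24.809$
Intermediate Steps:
$l{\left(D \right)} = \frac{2}{5}$ ($l{\left(D \right)} = - \frac{4 \frac{1}{-5}}{2} = - \frac{4 \left(- \frac{1}{5}\right)}{2} = \left(- \frac{1}{2}\right) \left(- \frac{4}{5}\right) = \frac{2}{5}$)
$J = \frac{5}{3}$ ($J = \frac{1}{3} \cdot 5 = \frac{5}{3} \approx 1.6667$)
$Y{\left(M,t \right)} = \frac{2}{5} - 2 M$ ($Y{\left(M,t \right)} = M \left(-2\right) + \frac{2}{5} = - 2 M + \frac{2}{5} = \frac{2}{5} - 2 M$)
$\left(Y{\left(0,J \right)} + \sqrt{\left(\frac{1}{-3} - -4\right) + 30}\right) S{\left(3 \right)} = \left(\left(\frac{2}{5} - 0\right) + \sqrt{\left(\frac{1}{-3} - -4\right) + 30}\right) \left(-4\right) = \left(\left(\frac{2}{5} + 0\right) + \sqrt{\left(- \frac{1}{3} + 4\right) + 30}\right) \left(-4\right) = \left(\frac{2}{5} + \sqrt{\frac{11}{3} + 30}\right) \left(-4\right) = \left(\frac{2}{5} + \sqrt{\frac{101}{3}}\right) \left(-4\right) = \left(\frac{2}{5} + \frac{\sqrt{303}}{3}\right) \left(-4\right) = - \frac{8}{5} - \frac{4 \sqrt{303}}{3}$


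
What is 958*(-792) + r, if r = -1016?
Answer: -759752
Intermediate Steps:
958*(-792) + r = 958*(-792) - 1016 = -758736 - 1016 = -759752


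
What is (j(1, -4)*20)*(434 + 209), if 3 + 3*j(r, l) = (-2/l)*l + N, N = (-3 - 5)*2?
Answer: -90020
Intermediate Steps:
N = -16 (N = -8*2 = -16)
j(r, l) = -7 (j(r, l) = -1 + ((-2/l)*l - 16)/3 = -1 + (-2 - 16)/3 = -1 + (⅓)*(-18) = -1 - 6 = -7)
(j(1, -4)*20)*(434 + 209) = (-7*20)*(434 + 209) = -140*643 = -90020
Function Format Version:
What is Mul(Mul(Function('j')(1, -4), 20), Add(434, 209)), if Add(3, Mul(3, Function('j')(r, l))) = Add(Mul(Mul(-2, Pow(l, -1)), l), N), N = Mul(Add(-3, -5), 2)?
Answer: -90020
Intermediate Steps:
N = -16 (N = Mul(-8, 2) = -16)
Function('j')(r, l) = -7 (Function('j')(r, l) = Add(-1, Mul(Rational(1, 3), Add(Mul(Mul(-2, Pow(l, -1)), l), -16))) = Add(-1, Mul(Rational(1, 3), Add(-2, -16))) = Add(-1, Mul(Rational(1, 3), -18)) = Add(-1, -6) = -7)
Mul(Mul(Function('j')(1, -4), 20), Add(434, 209)) = Mul(Mul(-7, 20), Add(434, 209)) = Mul(-140, 643) = -90020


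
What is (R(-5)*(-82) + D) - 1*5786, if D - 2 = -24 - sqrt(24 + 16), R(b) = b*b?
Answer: -7858 - 2*sqrt(10) ≈ -7864.3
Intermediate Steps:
R(b) = b**2
D = -22 - 2*sqrt(10) (D = 2 + (-24 - sqrt(24 + 16)) = 2 + (-24 - sqrt(40)) = 2 + (-24 - 2*sqrt(10)) = -22 - 2*sqrt(10) ≈ -28.325)
(R(-5)*(-82) + D) - 1*5786 = ((-5)**2*(-82) + (-22 - 2*sqrt(10))) - 1*5786 = (25*(-82) + (-22 - 2*sqrt(10))) - 5786 = (-2050 + (-22 - 2*sqrt(10))) - 5786 = (-2072 - 2*sqrt(10)) - 5786 = -7858 - 2*sqrt(10)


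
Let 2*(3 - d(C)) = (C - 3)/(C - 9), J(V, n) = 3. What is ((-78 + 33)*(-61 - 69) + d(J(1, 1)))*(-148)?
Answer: -866244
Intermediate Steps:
d(C) = 3 - (-3 + C)/(2*(-9 + C)) (d(C) = 3 - (C - 3)/(2*(C - 9)) = 3 - (-3 + C)/(2*(-9 + C)))
((-78 + 33)*(-61 - 69) + d(J(1, 1)))*(-148) = ((-78 + 33)*(-61 - 69) + (-51 + 5*3)/(2*(-9 + 3)))*(-148) = (-45*(-130) + (1/2)*(-51 + 15)/(-6))*(-148) = (5850 + (1/2)*(-1/6)*(-36))*(-148) = (5850 + 3)*(-148) = 5853*(-148) = -866244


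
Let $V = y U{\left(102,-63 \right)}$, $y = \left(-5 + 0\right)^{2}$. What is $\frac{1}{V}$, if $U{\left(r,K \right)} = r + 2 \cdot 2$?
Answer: $\frac{1}{2650} \approx 0.00037736$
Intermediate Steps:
$U{\left(r,K \right)} = 4 + r$ ($U{\left(r,K \right)} = r + 4 = 4 + r$)
$y = 25$ ($y = \left(-5\right)^{2} = 25$)
$V = 2650$ ($V = 25 \left(4 + 102\right) = 25 \cdot 106 = 2650$)
$\frac{1}{V} = \frac{1}{2650}$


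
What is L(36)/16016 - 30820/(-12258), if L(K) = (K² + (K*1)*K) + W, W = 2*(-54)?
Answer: 65507749/24540516 ≈ 2.6694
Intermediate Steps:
W = -108
L(K) = -108 + 2*K² (L(K) = (K² + (K*1)*K) - 108 = (K² + K*K) - 108 = (K² + K²) - 108 = 2*K² - 108 = -108 + 2*K²)
L(36)/16016 - 30820/(-12258) = (-108 + 2*36²)/16016 - 30820/(-12258) = (-108 + 2*1296)*(1/16016) - 30820*(-1/12258) = (-108 + 2592)*(1/16016) + 15410/6129 = 2484*(1/16016) + 15410/6129 = 621/4004 + 15410/6129 = 65507749/24540516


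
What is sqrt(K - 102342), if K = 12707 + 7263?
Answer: 2*I*sqrt(20593) ≈ 287.01*I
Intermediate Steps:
K = 19970
sqrt(K - 102342) = sqrt(19970 - 102342) = sqrt(-82372) = 2*I*sqrt(20593)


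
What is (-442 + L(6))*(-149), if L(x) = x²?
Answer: 60494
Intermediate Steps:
(-442 + L(6))*(-149) = (-442 + 6²)*(-149) = (-442 + 36)*(-149) = -406*(-149) = 60494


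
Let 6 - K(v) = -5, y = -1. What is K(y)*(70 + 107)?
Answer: 1947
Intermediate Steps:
K(v) = 11 (K(v) = 6 - 1*(-5) = 6 + 5 = 11)
K(y)*(70 + 107) = 11*(70 + 107) = 11*177 = 1947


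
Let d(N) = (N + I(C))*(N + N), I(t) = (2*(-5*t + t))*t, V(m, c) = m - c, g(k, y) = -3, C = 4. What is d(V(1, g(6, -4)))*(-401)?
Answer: 397792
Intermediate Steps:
I(t) = -8*t² (I(t) = (2*(-4*t))*t = (-8*t)*t = -8*t²)
d(N) = 2*N*(-128 + N) (d(N) = (N - 8*4²)*(N + N) = (N - 8*16)*(2*N) = (N - 128)*(2*N) = (-128 + N)*(2*N) = 2*N*(-128 + N))
d(V(1, g(6, -4)))*(-401) = (2*(1 - 1*(-3))*(-128 + (1 - 1*(-3))))*(-401) = (2*(1 + 3)*(-128 + (1 + 3)))*(-401) = (2*4*(-128 + 4))*(-401) = (2*4*(-124))*(-401) = -992*(-401) = 397792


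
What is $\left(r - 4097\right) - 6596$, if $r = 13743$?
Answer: $3050$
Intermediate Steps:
$\left(r - 4097\right) - 6596 = \left(13743 - 4097\right) - 6596 = 9646 - 6596 = 3050$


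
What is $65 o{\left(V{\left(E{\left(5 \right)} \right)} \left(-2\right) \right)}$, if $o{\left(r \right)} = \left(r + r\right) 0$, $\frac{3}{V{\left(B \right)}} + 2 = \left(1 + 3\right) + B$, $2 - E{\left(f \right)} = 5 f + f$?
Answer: $0$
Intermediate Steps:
$E{\left(f \right)} = 2 - 6 f$ ($E{\left(f \right)} = 2 - \left(5 f + f\right) = 2 - 6 f$)
$V{\left(B \right)} = \frac{3}{2 + B}$ ($V{\left(B \right)} = \frac{3}{-2 + \left(\left(1 + 3\right) + B\right)} = \frac{3}{-2 + \left(4 + B\right)} = \frac{3}{2 + B}$)
$o{\left(r \right)} = 0$ ($o{\left(r \right)} = 2 r 0 = 0$)
$65 o{\left(V{\left(E{\left(5 \right)} \right)} \left(-2\right) \right)} = 65 \cdot 0 = 0$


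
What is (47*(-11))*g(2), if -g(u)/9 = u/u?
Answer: 4653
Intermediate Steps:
g(u) = -9 (g(u) = -9*u/u = -9*1 = -9)
(47*(-11))*g(2) = (47*(-11))*(-9) = -517*(-9) = 4653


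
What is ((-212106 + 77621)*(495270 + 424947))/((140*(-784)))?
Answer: 24751076649/21952 ≈ 1.1275e+6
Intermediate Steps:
((-212106 + 77621)*(495270 + 424947))/((140*(-784))) = -134485*920217/(-109760) = -123755383245*(-1/109760) = 24751076649/21952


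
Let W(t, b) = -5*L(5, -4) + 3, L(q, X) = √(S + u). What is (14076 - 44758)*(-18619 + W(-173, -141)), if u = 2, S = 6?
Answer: 571176112 + 306820*√2 ≈ 5.7161e+8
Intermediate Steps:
L(q, X) = 2*√2 (L(q, X) = √(6 + 2) = √8 = 2*√2)
W(t, b) = 3 - 10*√2 (W(t, b) = -10*√2 + 3 = 3 - 10*√2)
(14076 - 44758)*(-18619 + W(-173, -141)) = (14076 - 44758)*(-18619 + (3 - 10*√2)) = -30682*(-18616 - 10*√2) = 571176112 + 306820*√2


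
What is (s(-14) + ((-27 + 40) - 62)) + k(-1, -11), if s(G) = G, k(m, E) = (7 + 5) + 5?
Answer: -46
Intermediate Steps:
k(m, E) = 17 (k(m, E) = 12 + 5 = 17)
(s(-14) + ((-27 + 40) - 62)) + k(-1, -11) = (-14 + ((-27 + 40) - 62)) + 17 = (-14 + (13 - 62)) + 17 = (-14 - 49) + 17 = -63 + 17 = -46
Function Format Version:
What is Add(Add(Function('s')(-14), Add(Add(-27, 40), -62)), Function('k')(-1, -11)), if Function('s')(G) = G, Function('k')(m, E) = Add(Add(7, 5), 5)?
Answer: -46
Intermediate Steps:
Function('k')(m, E) = 17 (Function('k')(m, E) = Add(12, 5) = 17)
Add(Add(Function('s')(-14), Add(Add(-27, 40), -62)), Function('k')(-1, -11)) = Add(Add(-14, Add(Add(-27, 40), -62)), 17) = Add(Add(-14, Add(13, -62)), 17) = Add(Add(-14, -49), 17) = Add(-63, 17) = -46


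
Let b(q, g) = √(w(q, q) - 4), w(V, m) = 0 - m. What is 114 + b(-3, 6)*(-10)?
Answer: 114 - 10*I ≈ 114.0 - 10.0*I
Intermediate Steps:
w(V, m) = -m
b(q, g) = √(-4 - q) (b(q, g) = √(-q - 4) = √(-4 - q))
114 + b(-3, 6)*(-10) = 114 + √(-4 - 1*(-3))*(-10) = 114 + √(-4 + 3)*(-10) = 114 + √(-1)*(-10) = 114 + I*(-10) = 114 - 10*I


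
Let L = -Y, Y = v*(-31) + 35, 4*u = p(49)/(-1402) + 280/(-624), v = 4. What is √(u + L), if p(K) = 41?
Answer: √265724609163/54678 ≈ 9.4276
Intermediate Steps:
u = -13067/109356 (u = (41/(-1402) + 280/(-624))/4 = (41*(-1/1402) + 280*(-1/624))/4 = (-41/1402 - 35/78)/4 = (¼)*(-13067/27339) = -13067/109356 ≈ -0.11949)
Y = -89 (Y = 4*(-31) + 35 = -124 + 35 = -89)
L = 89 (L = -1*(-89) = 89)
√(u + L) = √(-13067/109356 + 89) = √(9719617/109356) = √265724609163/54678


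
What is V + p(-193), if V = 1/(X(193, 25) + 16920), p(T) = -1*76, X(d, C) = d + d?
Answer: -1315255/17306 ≈ -76.000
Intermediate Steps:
X(d, C) = 2*d
p(T) = -76
V = 1/17306 (V = 1/(2*193 + 16920) = 1/(386 + 16920) = 1/17306 ≈ 5.7783e-5)
V + p(-193) = 1/17306 - 76 = -1315255/17306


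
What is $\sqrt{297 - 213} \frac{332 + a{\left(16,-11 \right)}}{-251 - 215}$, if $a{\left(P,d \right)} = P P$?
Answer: $- \frac{588 \sqrt{21}}{233} \approx -11.565$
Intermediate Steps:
$a{\left(P,d \right)} = P^{2}$
$\sqrt{297 - 213} \frac{332 + a{\left(16,-11 \right)}}{-251 - 215} = \sqrt{297 - 213} \frac{332 + 16^{2}}{-251 - 215} = \sqrt{84} \frac{332 + 256}{-466} = 2 \sqrt{21} \cdot 588 \left(- \frac{1}{466}\right) = 2 \sqrt{21} \left(- \frac{294}{233}\right) = - \frac{588 \sqrt{21}}{233}$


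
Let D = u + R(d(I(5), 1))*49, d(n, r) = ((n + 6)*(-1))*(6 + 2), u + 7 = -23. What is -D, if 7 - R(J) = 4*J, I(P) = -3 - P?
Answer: 2823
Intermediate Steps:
u = -30 (u = -7 - 23 = -30)
d(n, r) = -48 - 8*n (d(n, r) = ((6 + n)*(-1))*8 = (-6 - n)*8 = -48 - 8*n)
R(J) = 7 - 4*J
D = -2823 (D = -30 + (7 - 4*(-48 - 8*(-3 - 1*5)))*49 = -30 + (7 - 4*(-48 - 8*(-3 - 5)))*49 = -30 + (7 - 4*(-48 - 8*(-8)))*49 = -30 + (7 - 4*(-48 + 64))*49 = -30 + (7 - 4*16)*49 = -30 + (7 - 64)*49 = -30 - 57*49 = -30 - 2793 = -2823)
-D = -1*(-2823) = 2823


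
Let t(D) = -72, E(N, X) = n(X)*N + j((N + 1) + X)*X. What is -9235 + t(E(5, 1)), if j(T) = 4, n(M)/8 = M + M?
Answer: -9307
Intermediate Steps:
n(M) = 16*M (n(M) = 8*(M + M) = 8*(2*M) = 16*M)
E(N, X) = 4*X + 16*N*X (E(N, X) = (16*X)*N + 4*X = 16*N*X + 4*X = 4*X + 16*N*X)
-9235 + t(E(5, 1)) = -9235 - 72 = -9307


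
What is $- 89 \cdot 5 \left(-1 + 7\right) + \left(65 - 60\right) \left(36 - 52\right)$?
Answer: $-2750$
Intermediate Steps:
$- 89 \cdot 5 \left(-1 + 7\right) + \left(65 - 60\right) \left(36 - 52\right) = - 89 \cdot 5 \cdot 6 + 5 \left(-16\right) = \left(-89\right) 30 - 80 = -2670 - 80 = -2750$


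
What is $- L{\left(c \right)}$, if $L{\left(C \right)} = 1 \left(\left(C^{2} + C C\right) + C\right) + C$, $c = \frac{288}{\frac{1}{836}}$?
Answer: $-115938941184$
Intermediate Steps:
$c = 240768$ ($c = 288 \frac{1}{\frac{1}{836}} = 288 \cdot 836 = 240768$)
$L{\left(C \right)} = 2 C + 2 C^{2}$ ($L{\left(C \right)} = 1 \left(\left(C^{2} + C^{2}\right) + C\right) + C = 1 \left(2 C^{2} + C\right) + C = 1 \left(C + 2 C^{2}\right) + C = \left(C + 2 C^{2}\right) + C = 2 C + 2 C^{2}$)
$- L{\left(c \right)} = - 2 \cdot 240768 \left(1 + 240768\right) = - 2 \cdot 240768 \cdot 240769 = \left(-1\right) 115938941184 = -115938941184$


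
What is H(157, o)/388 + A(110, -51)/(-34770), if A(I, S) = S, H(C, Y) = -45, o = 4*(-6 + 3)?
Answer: -257477/2248460 ≈ -0.11451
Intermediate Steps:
o = -12 (o = 4*(-3) = -12)
H(157, o)/388 + A(110, -51)/(-34770) = -45/388 - 51/(-34770) = -45*1/388 - 51*(-1/34770) = -45/388 + 17/11590 = -257477/2248460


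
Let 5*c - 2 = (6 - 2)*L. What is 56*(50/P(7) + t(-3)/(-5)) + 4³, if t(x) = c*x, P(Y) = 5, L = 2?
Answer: 3456/5 ≈ 691.20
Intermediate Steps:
c = 2 (c = ⅖ + ((6 - 2)*2)/5 = ⅖ + (4*2)/5 = ⅖ + (⅕)*8 = ⅖ + 8/5 = 2)
t(x) = 2*x
56*(50/P(7) + t(-3)/(-5)) + 4³ = 56*(50/5 + (2*(-3))/(-5)) + 4³ = 56*(50*(⅕) - 6*(-⅕)) + 64 = 56*(10 + 6/5) + 64 = 56*(56/5) + 64 = 3136/5 + 64 = 3456/5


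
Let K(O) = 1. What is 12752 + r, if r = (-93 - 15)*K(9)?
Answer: 12644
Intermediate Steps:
r = -108 (r = (-93 - 15)*1 = -108*1 = -108)
12752 + r = 12752 - 108 = 12644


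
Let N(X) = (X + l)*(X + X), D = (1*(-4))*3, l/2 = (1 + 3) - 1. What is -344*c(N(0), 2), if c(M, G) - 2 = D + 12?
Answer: -688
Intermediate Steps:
l = 6 (l = 2*((1 + 3) - 1) = 2*(4 - 1) = 2*3 = 6)
D = -12 (D = -4*3 = -12)
N(X) = 2*X*(6 + X) (N(X) = (X + 6)*(X + X) = (6 + X)*(2*X) = 2*X*(6 + X))
c(M, G) = 2 (c(M, G) = 2 + (-12 + 12) = 2 + 0 = 2)
-344*c(N(0), 2) = -344*2 = -688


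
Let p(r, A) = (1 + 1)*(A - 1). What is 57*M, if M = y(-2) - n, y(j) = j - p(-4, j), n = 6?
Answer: -114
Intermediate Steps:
p(r, A) = -2 + 2*A (p(r, A) = 2*(-1 + A) = -2 + 2*A)
y(j) = 2 - j (y(j) = j - (-2 + 2*j) = j + (2 - 2*j) = 2 - j)
M = -2 (M = (2 - 1*(-2)) - 1*6 = (2 + 2) - 6 = 4 - 6 = -2)
57*M = 57*(-2) = -114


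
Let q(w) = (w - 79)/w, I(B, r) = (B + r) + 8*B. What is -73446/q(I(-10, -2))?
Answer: -2252344/57 ≈ -39515.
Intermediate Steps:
I(B, r) = r + 9*B
q(w) = (-79 + w)/w
-73446/q(I(-10, -2)) = -73446*(-2 + 9*(-10))/(-79 + (-2 + 9*(-10))) = -73446*(-2 - 90)/(-79 + (-2 - 90)) = -73446*(-92/(-79 - 92)) = -73446/((-1/92*(-171))) = -73446/171/92 = -73446*92/171 = -2252344/57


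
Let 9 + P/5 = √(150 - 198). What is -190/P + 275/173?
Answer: 31547/7439 + 152*I*√3/129 ≈ 4.2408 + 2.0409*I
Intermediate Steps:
P = -45 + 20*I*√3 (P = -45 + 5*√(150 - 198) = -45 + 5*√(-48) = -45 + 5*(4*I*√3) = -45 + 20*I*√3 ≈ -45.0 + 34.641*I)
-190/P + 275/173 = -190/(-45 + 20*I*√3) + 275/173 = 275/173 - 190/(-45 + 20*I*√3)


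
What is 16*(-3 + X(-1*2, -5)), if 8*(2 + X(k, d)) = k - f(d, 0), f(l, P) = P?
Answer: -84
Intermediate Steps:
X(k, d) = -2 + k/8 (X(k, d) = -2 + (k - 1*0)/8 = -2 + (k + 0)/8 = -2 + k/8)
16*(-3 + X(-1*2, -5)) = 16*(-3 + (-2 + (-1*2)/8)) = 16*(-3 + (-2 + (1/8)*(-2))) = 16*(-3 + (-2 - 1/4)) = 16*(-3 - 9/4) = 16*(-21/4) = -84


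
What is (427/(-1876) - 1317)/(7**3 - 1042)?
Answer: 353017/187332 ≈ 1.8844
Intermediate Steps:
(427/(-1876) - 1317)/(7**3 - 1042) = (427*(-1/1876) - 1317)/(343 - 1042) = (-61/268 - 1317)/(-699) = -353017/268*(-1/699) = 353017/187332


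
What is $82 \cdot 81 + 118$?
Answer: $6760$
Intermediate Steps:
$82 \cdot 81 + 118 = 6642 + 118 = 6760$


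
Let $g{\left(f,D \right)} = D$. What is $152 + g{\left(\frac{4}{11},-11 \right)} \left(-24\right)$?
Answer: $416$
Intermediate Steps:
$152 + g{\left(\frac{4}{11},-11 \right)} \left(-24\right) = 152 - -264 = 152 + 264 = 416$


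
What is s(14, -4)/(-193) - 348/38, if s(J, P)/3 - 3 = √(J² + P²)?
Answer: -33753/3667 - 6*√53/193 ≈ -9.4308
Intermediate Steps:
s(J, P) = 9 + 3*√(J² + P²)
s(14, -4)/(-193) - 348/38 = (9 + 3*√(14² + (-4)²))/(-193) - 348/38 = (9 + 3*√(196 + 16))*(-1/193) - 348*1/38 = (9 + 3*√212)*(-1/193) - 174/19 = (9 + 3*(2*√53))*(-1/193) - 174/19 = (9 + 6*√53)*(-1/193) - 174/19 = (-9/193 - 6*√53/193) - 174/19 = -33753/3667 - 6*√53/193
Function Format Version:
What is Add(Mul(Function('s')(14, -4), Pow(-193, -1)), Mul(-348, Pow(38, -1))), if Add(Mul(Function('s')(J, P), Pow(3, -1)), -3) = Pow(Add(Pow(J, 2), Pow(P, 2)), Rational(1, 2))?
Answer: Add(Rational(-33753, 3667), Mul(Rational(-6, 193), Pow(53, Rational(1, 2)))) ≈ -9.4308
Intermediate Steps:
Function('s')(J, P) = Add(9, Mul(3, Pow(Add(Pow(J, 2), Pow(P, 2)), Rational(1, 2))))
Add(Mul(Function('s')(14, -4), Pow(-193, -1)), Mul(-348, Pow(38, -1))) = Add(Mul(Add(9, Mul(3, Pow(Add(Pow(14, 2), Pow(-4, 2)), Rational(1, 2)))), Pow(-193, -1)), Mul(-348, Pow(38, -1))) = Add(Mul(Add(9, Mul(3, Pow(Add(196, 16), Rational(1, 2)))), Rational(-1, 193)), Mul(-348, Rational(1, 38))) = Add(Mul(Add(9, Mul(3, Pow(212, Rational(1, 2)))), Rational(-1, 193)), Rational(-174, 19)) = Add(Mul(Add(9, Mul(3, Mul(2, Pow(53, Rational(1, 2))))), Rational(-1, 193)), Rational(-174, 19)) = Add(Mul(Add(9, Mul(6, Pow(53, Rational(1, 2)))), Rational(-1, 193)), Rational(-174, 19)) = Add(Add(Rational(-9, 193), Mul(Rational(-6, 193), Pow(53, Rational(1, 2)))), Rational(-174, 19)) = Add(Rational(-33753, 3667), Mul(Rational(-6, 193), Pow(53, Rational(1, 2))))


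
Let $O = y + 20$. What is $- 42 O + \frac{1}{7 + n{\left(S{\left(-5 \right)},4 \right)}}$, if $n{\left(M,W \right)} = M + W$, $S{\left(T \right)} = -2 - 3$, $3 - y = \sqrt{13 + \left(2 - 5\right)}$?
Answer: $- \frac{5795}{6} + 42 \sqrt{10} \approx -833.02$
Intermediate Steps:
$y = 3 - \sqrt{10}$ ($y = 3 - \sqrt{13 + \left(2 - 5\right)} = 3 - \sqrt{13 - 3} = 3 - \sqrt{10} \approx -0.16228$)
$S{\left(T \right)} = -5$
$O = 23 - \sqrt{10}$ ($O = \left(3 - \sqrt{10}\right) + 20 = 23 - \sqrt{10} \approx 19.838$)
$- 42 O + \frac{1}{7 + n{\left(S{\left(-5 \right)},4 \right)}} = - 42 \left(23 - \sqrt{10}\right) + \frac{1}{7 + \left(-5 + 4\right)} = \left(-966 + 42 \sqrt{10}\right) + \frac{1}{7 - 1} = \left(-966 + 42 \sqrt{10}\right) + \frac{1}{6} = - \frac{5795}{6} + 42 \sqrt{10}$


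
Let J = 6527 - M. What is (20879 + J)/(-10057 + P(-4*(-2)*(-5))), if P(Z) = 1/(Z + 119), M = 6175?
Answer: -186361/88278 ≈ -2.1111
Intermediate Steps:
J = 352 (J = 6527 - 1*6175 = 6527 - 6175 = 352)
P(Z) = 1/(119 + Z)
(20879 + J)/(-10057 + P(-4*(-2)*(-5))) = (20879 + 352)/(-10057 + 1/(119 - 4*(-2)*(-5))) = 21231/(-10057 + 1/(119 + 8*(-5))) = 21231/(-10057 + 1/(119 - 40)) = 21231/(-10057 + 1/79) = 21231/(-794502/79) = 21231*(-79/794502) = -186361/88278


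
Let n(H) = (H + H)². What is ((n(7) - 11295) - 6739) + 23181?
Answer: 5343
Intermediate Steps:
n(H) = 4*H² (n(H) = (2*H)² = 4*H²)
((n(7) - 11295) - 6739) + 23181 = ((4*7² - 11295) - 6739) + 23181 = ((4*49 - 11295) - 6739) + 23181 = ((196 - 11295) - 6739) + 23181 = (-11099 - 6739) + 23181 = -17838 + 23181 = 5343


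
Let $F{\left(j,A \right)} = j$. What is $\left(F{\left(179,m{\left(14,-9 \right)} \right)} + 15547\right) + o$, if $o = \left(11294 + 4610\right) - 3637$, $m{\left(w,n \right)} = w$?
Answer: $27993$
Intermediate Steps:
$o = 12267$ ($o = 15904 - 3637 = 12267$)
$\left(F{\left(179,m{\left(14,-9 \right)} \right)} + 15547\right) + o = \left(179 + 15547\right) + 12267 = 15726 + 12267 = 27993$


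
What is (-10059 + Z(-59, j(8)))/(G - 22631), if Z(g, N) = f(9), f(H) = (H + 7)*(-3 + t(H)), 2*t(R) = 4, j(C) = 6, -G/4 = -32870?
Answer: -775/8373 ≈ -0.092559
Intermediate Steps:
G = 131480 (G = -4*(-32870) = 131480)
t(R) = 2 (t(R) = (½)*4 = 2)
f(H) = -7 - H (f(H) = (H + 7)*(-3 + 2) = (7 + H)*(-1) = -7 - H)
Z(g, N) = -16 (Z(g, N) = -7 - 1*9 = -7 - 9 = -16)
(-10059 + Z(-59, j(8)))/(G - 22631) = (-10059 - 16)/(131480 - 22631) = -10075/108849 = -10075*1/108849 = -775/8373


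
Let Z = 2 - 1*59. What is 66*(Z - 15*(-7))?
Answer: 3168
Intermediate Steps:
Z = -57 (Z = 2 - 59 = -57)
66*(Z - 15*(-7)) = 66*(-57 - 15*(-7)) = 66*(-57 + 105) = 66*48 = 3168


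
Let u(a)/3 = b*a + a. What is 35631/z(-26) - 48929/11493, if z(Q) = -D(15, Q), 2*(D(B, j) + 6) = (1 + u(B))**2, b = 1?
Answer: -1223608067/95035617 ≈ -12.875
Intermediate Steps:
u(a) = 6*a (u(a) = 3*(1*a + a) = 3*(a + a) = 3*(2*a) = 6*a)
D(B, j) = -6 + (1 + 6*B)**2/2
z(Q) = -8269/2 (z(Q) = -(-6 + (1 + 6*15)**2/2) = -(-6 + (1 + 90)**2/2) = -(-6 + (1/2)*91**2) = -(-6 + (1/2)*8281) = -(-6 + 8281/2) = -1*8269/2 = -8269/2)
35631/z(-26) - 48929/11493 = 35631/(-8269/2) - 48929/11493 = 35631*(-2/8269) - 48929*1/11493 = -71262/8269 - 48929/11493 = -1223608067/95035617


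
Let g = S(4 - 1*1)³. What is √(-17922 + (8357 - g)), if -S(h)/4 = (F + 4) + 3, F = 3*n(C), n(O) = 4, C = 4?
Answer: √429411 ≈ 655.29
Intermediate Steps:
F = 12 (F = 3*4 = 12)
S(h) = -76 (S(h) = -4*((12 + 4) + 3) = -4*(16 + 3) = -4*19 = -76)
g = -438976 (g = (-76)³ = -438976)
√(-17922 + (8357 - g)) = √(-17922 + (8357 - 1*(-438976))) = √(-17922 + (8357 + 438976)) = √(-17922 + 447333) = √429411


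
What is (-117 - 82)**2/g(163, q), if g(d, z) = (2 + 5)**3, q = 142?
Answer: 39601/343 ≈ 115.45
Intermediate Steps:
g(d, z) = 343 (g(d, z) = 7**3 = 343)
(-117 - 82)**2/g(163, q) = (-117 - 82)**2/343 = (-199)**2*(1/343) = 39601*(1/343) = 39601/343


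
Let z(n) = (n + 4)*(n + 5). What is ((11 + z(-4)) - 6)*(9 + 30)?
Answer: 195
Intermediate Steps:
z(n) = (4 + n)*(5 + n)
((11 + z(-4)) - 6)*(9 + 30) = ((11 + (20 + (-4)² + 9*(-4))) - 6)*(9 + 30) = ((11 + (20 + 16 - 36)) - 6)*39 = ((11 + 0) - 6)*39 = (11 - 6)*39 = 5*39 = 195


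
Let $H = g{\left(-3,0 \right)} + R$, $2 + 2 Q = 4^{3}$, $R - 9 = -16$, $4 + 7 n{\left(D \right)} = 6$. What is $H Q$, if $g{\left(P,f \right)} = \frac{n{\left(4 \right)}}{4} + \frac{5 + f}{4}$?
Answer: $- \frac{4929}{28} \approx -176.04$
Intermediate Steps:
$n{\left(D \right)} = \frac{2}{7}$ ($n{\left(D \right)} = - \frac{4}{7} + \frac{1}{7} \cdot 6 = - \frac{4}{7} + \frac{6}{7} = \frac{2}{7}$)
$R = -7$ ($R = 9 - 16 = -7$)
$g{\left(P,f \right)} = \frac{37}{28} + \frac{f}{4}$ ($g{\left(P,f \right)} = \frac{2}{7 \cdot 4} + \frac{5 + f}{4} = \frac{2}{7} \cdot \frac{1}{4} + \left(5 + f\right) \frac{1}{4} = \frac{1}{14} + \left(\frac{5}{4} + \frac{f}{4}\right) = \frac{37}{28} + \frac{f}{4}$)
$Q = 31$ ($Q = -1 + \frac{4^{3}}{2} = -1 + \frac{1}{2} \cdot 64 = -1 + 32 = 31$)
$H = - \frac{159}{28}$ ($H = \left(\frac{37}{28} + \frac{1}{4} \cdot 0\right) - 7 = \left(\frac{37}{28} + 0\right) - 7 = \frac{37}{28} - 7 = - \frac{159}{28} \approx -5.6786$)
$H Q = \left(- \frac{159}{28}\right) 31 = - \frac{4929}{28}$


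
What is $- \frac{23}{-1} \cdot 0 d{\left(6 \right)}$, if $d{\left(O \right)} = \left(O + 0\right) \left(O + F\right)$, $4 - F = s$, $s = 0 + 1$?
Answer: $0$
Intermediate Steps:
$s = 1$
$F = 3$ ($F = 4 - 1 = 3$)
$d{\left(O \right)} = O \left(3 + O\right)$ ($d{\left(O \right)} = \left(O + 0\right) \left(O + 3\right) = O \left(3 + O\right)$)
$- \frac{23}{-1} \cdot 0 d{\left(6 \right)} = - \frac{23}{-1} \cdot 0 \cdot 6 \left(3 + 6\right) = \left(-23\right) \left(-1\right) 0 \cdot 6 \cdot 9 = 23 \cdot 0 \cdot 54 = 0 \cdot 54 = 0$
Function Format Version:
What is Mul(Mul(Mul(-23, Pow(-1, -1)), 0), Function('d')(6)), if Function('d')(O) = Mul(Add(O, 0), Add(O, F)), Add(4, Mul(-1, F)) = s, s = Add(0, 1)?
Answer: 0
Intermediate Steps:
s = 1
F = 3 (F = Add(4, Mul(-1, 1)) = Add(4, -1) = 3)
Function('d')(O) = Mul(O, Add(3, O)) (Function('d')(O) = Mul(Add(O, 0), Add(O, 3)) = Mul(O, Add(3, O)))
Mul(Mul(Mul(-23, Pow(-1, -1)), 0), Function('d')(6)) = Mul(Mul(Mul(-23, Pow(-1, -1)), 0), Mul(6, Add(3, 6))) = Mul(Mul(Mul(-23, -1), 0), Mul(6, 9)) = Mul(Mul(23, 0), 54) = Mul(0, 54) = 0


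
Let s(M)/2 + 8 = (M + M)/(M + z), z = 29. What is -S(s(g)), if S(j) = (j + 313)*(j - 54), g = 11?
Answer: 2053909/100 ≈ 20539.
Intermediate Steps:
s(M) = -16 + 4*M/(29 + M) (s(M) = -16 + 2*((M + M)/(M + 29)) = -16 + 2*((2*M)/(29 + M)) = -16 + 2*(2*M/(29 + M)) = -16 + 4*M/(29 + M))
S(j) = (-54 + j)*(313 + j) (S(j) = (313 + j)*(-54 + j) = (-54 + j)*(313 + j))
-S(s(g)) = -(-16902 + (4*(-116 - 3*11)/(29 + 11))² + 259*(4*(-116 - 3*11)/(29 + 11))) = -(-16902 + (4*(-116 - 33)/40)² + 259*(4*(-116 - 33)/40)) = -(-16902 + (4*(1/40)*(-149))² + 259*(4*(1/40)*(-149))) = -(-16902 + (-149/10)² + 259*(-149/10)) = -(-16902 + 22201/100 - 38591/10) = -1*(-2053909/100) = 2053909/100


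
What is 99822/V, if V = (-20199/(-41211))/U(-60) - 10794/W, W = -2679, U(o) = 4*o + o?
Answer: 19334692877400/780089749 ≈ 24785.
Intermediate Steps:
U(o) = 5*o
V = 780089749/193691700 (V = (-20199/(-41211))/((5*(-60))) - 10794/(-2679) = -20199*(-1/41211)/(-300) - 10794*(-1/2679) = (6733/13737)*(-1/300) + 3598/893 = -6733/4121100 + 3598/893 = 780089749/193691700 ≈ 4.0275)
99822/V = 99822/(780089749/193691700) = 99822*(193691700/780089749) = 19334692877400/780089749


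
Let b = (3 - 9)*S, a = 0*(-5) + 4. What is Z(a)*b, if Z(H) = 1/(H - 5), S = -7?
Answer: -42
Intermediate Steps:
a = 4 (a = 0 + 4 = 4)
Z(H) = 1/(-5 + H)
b = 42 (b = (3 - 9)*(-7) = -6*(-7) = 42)
Z(a)*b = 42/(-5 + 4) = 42/(-1) = -1*42 = -42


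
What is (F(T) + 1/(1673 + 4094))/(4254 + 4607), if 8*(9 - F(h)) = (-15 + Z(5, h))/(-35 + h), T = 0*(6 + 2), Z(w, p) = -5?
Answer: 720889/715419418 ≈ 0.0010076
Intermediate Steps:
T = 0 (T = 0*8 = 0)
F(h) = 9 + 5/(2*(-35 + h)) (F(h) = 9 - (-15 - 5)/(8*(-35 + h)) = 9 - (-5)/(2*(-35 + h)) = 9 + 5/(2*(-35 + h)))
(F(T) + 1/(1673 + 4094))/(4254 + 4607) = ((-625 + 18*0)/(2*(-35 + 0)) + 1/(1673 + 4094))/(4254 + 4607) = ((1/2)*(-625 + 0)/(-35) + 1/5767)/8861 = ((1/2)*(-1/35)*(-625) + 1/5767)*(1/8861) = (125/14 + 1/5767)*(1/8861) = (720889/80738)*(1/8861) = 720889/715419418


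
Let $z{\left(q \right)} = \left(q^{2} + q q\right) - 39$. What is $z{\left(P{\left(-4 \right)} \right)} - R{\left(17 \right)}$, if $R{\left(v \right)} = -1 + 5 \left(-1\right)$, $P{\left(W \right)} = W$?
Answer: $-1$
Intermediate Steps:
$R{\left(v \right)} = -6$ ($R{\left(v \right)} = -1 - 5 = -6$)
$z{\left(q \right)} = -39 + 2 q^{2}$ ($z{\left(q \right)} = \left(q^{2} + q^{2}\right) - 39 = 2 q^{2} - 39 = -39 + 2 q^{2}$)
$z{\left(P{\left(-4 \right)} \right)} - R{\left(17 \right)} = \left(-39 + 2 \left(-4\right)^{2}\right) - -6 = \left(-39 + 2 \cdot 16\right) + 6 = \left(-39 + 32\right) + 6 = -7 + 6 = -1$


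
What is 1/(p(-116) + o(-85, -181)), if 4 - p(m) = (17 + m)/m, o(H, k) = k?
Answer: -116/20631 ≈ -0.0056226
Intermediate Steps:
p(m) = 4 - (17 + m)/m
1/(p(-116) + o(-85, -181)) = 1/((3 - 17/(-116)) - 181) = 1/((3 - 17*(-1/116)) - 181) = 1/((3 + 17/116) - 181) = 1/(365/116 - 181) = 1/(-20631/116) = -116/20631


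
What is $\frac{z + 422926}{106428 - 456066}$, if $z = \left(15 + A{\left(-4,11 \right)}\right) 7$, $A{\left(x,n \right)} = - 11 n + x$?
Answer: $- \frac{211078}{174819} \approx -1.2074$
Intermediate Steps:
$A{\left(x,n \right)} = x - 11 n$
$z = -770$ ($z = \left(15 - 125\right) 7 = \left(-110\right) 7 = -770$)
$\frac{z + 422926}{106428 - 456066} = \frac{-770 + 422926}{106428 - 456066} = \frac{422156}{-349638} = 422156 \left(- \frac{1}{349638}\right) = - \frac{211078}{174819}$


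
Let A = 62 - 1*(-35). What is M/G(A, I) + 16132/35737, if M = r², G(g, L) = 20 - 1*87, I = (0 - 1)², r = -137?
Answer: -669666909/2394379 ≈ -279.68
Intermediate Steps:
A = 97 (A = 62 + 35 = 97)
I = 1 (I = (-1)² = 1)
G(g, L) = -67 (G(g, L) = 20 - 87 = -67)
M = 18769 (M = (-137)² = 18769)
M/G(A, I) + 16132/35737 = 18769/(-67) + 16132/35737 = 18769*(-1/67) + 16132*(1/35737) = -18769/67 + 16132/35737 = -669666909/2394379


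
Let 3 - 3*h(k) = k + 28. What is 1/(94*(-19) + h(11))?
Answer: -1/1798 ≈ -0.00055617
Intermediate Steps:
h(k) = -25/3 - k/3 (h(k) = 1 - (k + 28)/3 = 1 - (28 + k)/3 = 1 + (-28/3 - k/3) = -25/3 - k/3)
1/(94*(-19) + h(11)) = 1/(94*(-19) + (-25/3 - ⅓*11)) = 1/(-1786 + (-25/3 - 11/3)) = 1/(-1786 - 12) = 1/(-1798) = -1/1798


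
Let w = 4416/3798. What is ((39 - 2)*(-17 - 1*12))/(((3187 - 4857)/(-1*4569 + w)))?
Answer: -3102516193/1057110 ≈ -2934.9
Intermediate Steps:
w = 736/633 (w = 4416*(1/3798) = 736/633 ≈ 1.1627)
((39 - 2)*(-17 - 1*12))/(((3187 - 4857)/(-1*4569 + w))) = ((39 - 2)*(-17 - 1*12))/(((3187 - 4857)/(-1*4569 + 736/633))) = (37*(-17 - 12))/((-1670/(-4569 + 736/633))) = (37*(-29))/((-1670/(-2891441/633))) = -1073/((-1670*(-633/2891441))) = -1073/1057110/2891441 = -1073*2891441/1057110 = -3102516193/1057110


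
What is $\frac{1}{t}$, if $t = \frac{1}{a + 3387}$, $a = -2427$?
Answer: $960$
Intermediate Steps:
$t = \frac{1}{960}$ ($t = \frac{1}{-2427 + 3387} = \frac{1}{960} \approx 0.0010417$)
$\frac{1}{t} = \frac{1}{\frac{1}{960}} = 960$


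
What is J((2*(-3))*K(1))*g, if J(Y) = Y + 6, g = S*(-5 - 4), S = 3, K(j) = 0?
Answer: -162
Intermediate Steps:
g = -27 (g = 3*(-5 - 4) = 3*(-9) = -27)
J(Y) = 6 + Y
J((2*(-3))*K(1))*g = (6 + (2*(-3))*0)*(-27) = (6 - 6*0)*(-27) = (6 + 0)*(-27) = 6*(-27) = -162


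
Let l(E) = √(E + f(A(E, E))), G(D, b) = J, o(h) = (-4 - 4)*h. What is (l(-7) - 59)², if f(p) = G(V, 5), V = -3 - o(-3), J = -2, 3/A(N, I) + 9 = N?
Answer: 3472 - 354*I ≈ 3472.0 - 354.0*I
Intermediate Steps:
o(h) = -8*h
A(N, I) = 3/(-9 + N)
V = -27 (V = -3 - (-8)*(-3) = -3 - 1*24 = -3 - 24 = -27)
G(D, b) = -2
f(p) = -2
l(E) = √(-2 + E) (l(E) = √(E - 2) = √(-2 + E))
(l(-7) - 59)² = (√(-2 - 7) - 59)² = (√(-9) - 59)² = (3*I - 59)² = (-59 + 3*I)²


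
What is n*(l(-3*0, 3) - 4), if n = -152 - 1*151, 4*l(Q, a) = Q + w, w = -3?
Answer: 5757/4 ≈ 1439.3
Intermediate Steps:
l(Q, a) = -3/4 + Q/4 (l(Q, a) = (Q - 3)/4 = (-3 + Q)/4 = -3/4 + Q/4)
n = -303 (n = -152 - 151 = -303)
n*(l(-3*0, 3) - 4) = -303*((-3/4 + (-3*0)/4) - 4) = -303*((-3/4 + (1/4)*0) - 4) = -303*((-3/4 + 0) - 4) = -303*(-3/4 - 4) = -303*(-19/4) = 5757/4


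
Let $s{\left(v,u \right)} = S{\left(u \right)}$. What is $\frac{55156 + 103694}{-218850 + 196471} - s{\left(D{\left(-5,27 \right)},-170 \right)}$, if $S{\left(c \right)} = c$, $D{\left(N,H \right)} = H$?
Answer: $\frac{3645580}{22379} \approx 162.9$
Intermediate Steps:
$s{\left(v,u \right)} = u$
$\frac{55156 + 103694}{-218850 + 196471} - s{\left(D{\left(-5,27 \right)},-170 \right)} = \frac{55156 + 103694}{-218850 + 196471} - -170 = \frac{158850}{-22379} + 170 = 158850 \left(- \frac{1}{22379}\right) + 170 = - \frac{158850}{22379} + 170 = \frac{3645580}{22379}$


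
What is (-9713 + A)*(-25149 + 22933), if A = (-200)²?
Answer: -67115992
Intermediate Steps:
A = 40000
(-9713 + A)*(-25149 + 22933) = (-9713 + 40000)*(-25149 + 22933) = 30287*(-2216) = -67115992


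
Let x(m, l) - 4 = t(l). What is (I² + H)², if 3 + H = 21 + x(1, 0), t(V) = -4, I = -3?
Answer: 729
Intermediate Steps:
x(m, l) = 0 (x(m, l) = 4 - 4 = 0)
H = 18 (H = -3 + (21 + 0) = -3 + 21 = 18)
(I² + H)² = ((-3)² + 18)² = (9 + 18)² = 27² = 729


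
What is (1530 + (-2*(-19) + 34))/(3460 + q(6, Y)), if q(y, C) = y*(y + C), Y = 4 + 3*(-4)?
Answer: 801/1724 ≈ 0.46462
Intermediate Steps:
Y = -8 (Y = 4 - 12 = -8)
q(y, C) = y*(C + y)
(1530 + (-2*(-19) + 34))/(3460 + q(6, Y)) = (1530 + (-2*(-19) + 34))/(3460 + 6*(-8 + 6)) = (1530 + (38 + 34))/(3460 + 6*(-2)) = (1530 + 72)/(3460 - 12) = 1602/3448 = 1602*(1/3448) = 801/1724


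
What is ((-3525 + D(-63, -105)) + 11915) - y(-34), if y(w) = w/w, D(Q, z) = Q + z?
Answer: 8221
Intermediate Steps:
y(w) = 1
((-3525 + D(-63, -105)) + 11915) - y(-34) = ((-3525 + (-63 - 105)) + 11915) - 1*1 = ((-3525 - 168) + 11915) - 1 = (-3693 + 11915) - 1 = 8222 - 1 = 8221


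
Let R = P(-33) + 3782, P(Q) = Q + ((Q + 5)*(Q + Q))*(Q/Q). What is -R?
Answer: -5597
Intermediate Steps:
P(Q) = Q + 2*Q*(5 + Q) (P(Q) = Q + ((5 + Q)*(2*Q))*1 = Q + (2*Q*(5 + Q))*1 = Q + 2*Q*(5 + Q))
R = 5597 (R = -33*(11 + 2*(-33)) + 3782 = -33*(11 - 66) + 3782 = -33*(-55) + 3782 = 1815 + 3782 = 5597)
-R = -1*5597 = -5597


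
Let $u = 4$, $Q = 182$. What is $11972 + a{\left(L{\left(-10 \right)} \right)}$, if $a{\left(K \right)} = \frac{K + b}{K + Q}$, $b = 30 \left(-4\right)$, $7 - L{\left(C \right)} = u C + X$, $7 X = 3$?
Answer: $\frac{9577343}{800} \approx 11972.0$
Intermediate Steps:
$X = \frac{3}{7}$ ($X = \frac{1}{7} \cdot 3 = \frac{3}{7} \approx 0.42857$)
$L{\left(C \right)} = \frac{46}{7} - 4 C$ ($L{\left(C \right)} = 7 - \left(4 C + \frac{3}{7}\right) = 7 - \left(\frac{3}{7} + 4 C\right) = \frac{46}{7} - 4 C$)
$b = -120$
$a{\left(K \right)} = \frac{-120 + K}{182 + K}$ ($a{\left(K \right)} = \frac{K - 120}{K + 182} = \frac{-120 + K}{182 + K}$)
$11972 + a{\left(L{\left(-10 \right)} \right)} = 11972 + \frac{-120 + \left(\frac{46}{7} - -40\right)}{182 + \left(\frac{46}{7} - -40\right)} = 11972 + \frac{-120 + \left(\frac{46}{7} + 40\right)}{182 + \left(\frac{46}{7} + 40\right)} = 11972 + \frac{-120 + \frac{326}{7}}{182 + \frac{326}{7}} = 11972 + \frac{1}{\frac{1600}{7}} \left(- \frac{514}{7}\right) = 11972 + \frac{7}{1600} \left(- \frac{514}{7}\right) = 11972 - \frac{257}{800} = \frac{9577343}{800}$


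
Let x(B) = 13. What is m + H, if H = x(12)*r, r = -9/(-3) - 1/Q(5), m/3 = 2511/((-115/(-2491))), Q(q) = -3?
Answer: 56309059/345 ≈ 1.6321e+5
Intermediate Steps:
m = 18764703/115 (m = 3*(2511/((-115/(-2491)))) = 3*(2511/((-115*(-1/2491)))) = 3*(2511/(115/2491)) = 3*(2511*(2491/115)) = 3*(6254901/115) = 18764703/115 ≈ 1.6317e+5)
r = 10/3 (r = -9/(-3) - 1/(-3) = -9*(-1/3) - 1*(-1/3) = 3 + 1/3 = 10/3 ≈ 3.3333)
H = 130/3 (H = 13*(10/3) = 130/3 ≈ 43.333)
m + H = 18764703/115 + 130/3 = 56309059/345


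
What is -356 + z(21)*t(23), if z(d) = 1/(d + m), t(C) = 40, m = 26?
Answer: -16692/47 ≈ -355.15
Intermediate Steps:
z(d) = 1/(26 + d) (z(d) = 1/(d + 26) = 1/(26 + d))
-356 + z(21)*t(23) = -356 + 40/(26 + 21) = -356 + 40/47 = -16692/47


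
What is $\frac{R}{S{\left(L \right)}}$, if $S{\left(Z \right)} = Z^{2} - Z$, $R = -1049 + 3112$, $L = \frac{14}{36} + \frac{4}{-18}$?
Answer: $- \frac{74268}{5} \approx -14854.0$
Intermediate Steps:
$L = \frac{1}{6}$ ($L = 14 \cdot \frac{1}{36} + 4 \left(- \frac{1}{18}\right) = \frac{7}{18} - \frac{2}{9} = \frac{1}{6} \approx 0.16667$)
$R = 2063$
$\frac{R}{S{\left(L \right)}} = \frac{2063}{\frac{1}{6} \left(-1 + \frac{1}{6}\right)} = \frac{2063}{\frac{1}{6} \left(- \frac{5}{6}\right)} = \frac{2063}{- \frac{5}{36}} = 2063 \left(- \frac{36}{5}\right) = - \frac{74268}{5}$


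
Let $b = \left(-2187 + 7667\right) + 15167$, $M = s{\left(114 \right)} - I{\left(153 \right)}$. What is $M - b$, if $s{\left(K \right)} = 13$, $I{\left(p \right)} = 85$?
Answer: $-20719$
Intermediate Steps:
$M = -72$ ($M = 13 - 85 = -72$)
$b = 20647$ ($b = 5480 + 15167 = 20647$)
$M - b = -72 - 20647 = -20719$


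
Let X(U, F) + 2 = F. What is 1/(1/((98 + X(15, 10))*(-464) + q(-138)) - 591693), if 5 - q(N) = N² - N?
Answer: -68361/40448725174 ≈ -1.6901e-6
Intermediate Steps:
q(N) = 5 + N - N² (q(N) = 5 - (N² - N) = 5 + (N - N²) = 5 + N - N²)
X(U, F) = -2 + F
1/(1/((98 + X(15, 10))*(-464) + q(-138)) - 591693) = 1/(1/((98 + (-2 + 10))*(-464) + (5 - 138 - 1*(-138)²)) - 591693) = 1/(1/((98 + 8)*(-464) + (5 - 138 - 1*19044)) - 591693) = 1/(1/(106*(-464) + (5 - 138 - 19044)) - 591693) = 1/(1/(-49184 - 19177) - 591693) = 1/(1/(-68361) - 591693) = 1/(-1/68361 - 591693) = 1/(-40448725174/68361) = -68361/40448725174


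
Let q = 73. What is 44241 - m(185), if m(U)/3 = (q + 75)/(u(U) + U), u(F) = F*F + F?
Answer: 41365323/935 ≈ 44241.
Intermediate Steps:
u(F) = F + F² (u(F) = F² + F = F + F²)
m(U) = 444/(U + U*(1 + U)) (m(U) = 3*((73 + 75)/(U*(1 + U) + U)) = 3*(148/(U + U*(1 + U))) = 444/(U + U*(1 + U)))
44241 - m(185) = 44241 - 444/(185*(2 + 185)) = 44241 - 444/(185*187) = 44241 - 1*12/935 = 44241 - 12/935 = 41365323/935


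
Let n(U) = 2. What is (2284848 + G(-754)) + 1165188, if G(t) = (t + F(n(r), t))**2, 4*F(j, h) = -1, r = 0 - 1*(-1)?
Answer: 64302865/16 ≈ 4.0189e+6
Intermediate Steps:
r = 1 (r = 0 + 1 = 1)
F(j, h) = -1/4 (F(j, h) = (1/4)*(-1) = -1/4)
G(t) = (-1/4 + t)**2 (G(t) = (t - 1/4)**2 = (-1/4 + t)**2)
(2284848 + G(-754)) + 1165188 = (2284848 + (-1 + 4*(-754))**2/16) + 1165188 = (2284848 + (-1 - 3016)**2/16) + 1165188 = (2284848 + (1/16)*(-3017)**2) + 1165188 = (2284848 + (1/16)*9102289) + 1165188 = (2284848 + 9102289/16) + 1165188 = 45659857/16 + 1165188 = 64302865/16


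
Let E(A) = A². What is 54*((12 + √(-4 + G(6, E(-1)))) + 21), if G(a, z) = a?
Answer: 1782 + 54*√2 ≈ 1858.4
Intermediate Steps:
54*((12 + √(-4 + G(6, E(-1)))) + 21) = 54*((12 + √(-4 + 6)) + 21) = 54*((12 + √2) + 21) = 54*(33 + √2) = 1782 + 54*√2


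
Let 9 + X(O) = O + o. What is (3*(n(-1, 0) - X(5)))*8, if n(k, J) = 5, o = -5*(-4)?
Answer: -264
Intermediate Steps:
o = 20
X(O) = 11 + O (X(O) = -9 + (O + 20) = -9 + (20 + O) = 11 + O)
(3*(n(-1, 0) - X(5)))*8 = (3*(5 - (11 + 5)))*8 = (3*(5 - 1*16))*8 = (3*(5 - 16))*8 = (3*(-11))*8 = -33*8 = -264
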